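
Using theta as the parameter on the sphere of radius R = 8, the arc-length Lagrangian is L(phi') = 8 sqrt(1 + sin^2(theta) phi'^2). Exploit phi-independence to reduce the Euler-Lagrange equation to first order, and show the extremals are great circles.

On the sphere of radius R = 8 with spherical coordinates (θ, φ), the induced metric is
    ds^2 = 64(dθ^2 + sin^2(θ) dφ^2).
Parameterise by θ; the arc-length functional is
    J[φ] = ∫ 8 sqrt(1 + sin^2(θ) (dφ/dθ)^2) dθ,
so L = 8 sqrt(1 + sin^2(θ) φ'^2). Compute
    ∂L/∂φ = 0  (L has no explicit φ dependence),
    ∂L/∂φ' = 8 sin^2(θ) φ' / sqrt(1 + sin^2(θ) φ'^2).
Since ∂L/∂φ = 0, the Euler-Lagrange equation
    d/dθ(∂L/∂φ') − ∂L/∂φ = 0
reduces to d/dθ(∂L/∂φ') = 0, i.e. the momentum conjugate to φ is conserved:
    8 sin^2(θ) φ' / sqrt(1 + sin^2(θ) φ'^2) = C.
The overall factor of 8 is constant, so dividing through gives Clairaut's relation sin^2(θ) φ' / sqrt(1 + sin^2(θ) φ'^2) = C' (with C' = C/8). Solving for φ' and integrating gives the great-circle family
    cot(θ) = A cos(φ − φ_0),
i.e. the intersection of the sphere with a plane through the origin. The two constants A and φ_0 (equivalently C and one phase) are fixed by the two endpoint conditions.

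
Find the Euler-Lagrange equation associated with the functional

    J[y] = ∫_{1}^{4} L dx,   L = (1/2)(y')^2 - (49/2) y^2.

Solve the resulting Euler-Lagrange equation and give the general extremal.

The Lagrangian is L = (1/2)(y')^2 - (49/2) y^2.
∂L/∂y = -49y.
∂L/∂y' = y'.
The Euler-Lagrange equation d/dx(∂L/∂y') − ∂L/∂y = 0 becomes:
    y'' + 49 y = 0
General solution: y(x) = A sin(7x) + B cos(7x), where A and B are arbitrary constants fixed by the endpoint conditions.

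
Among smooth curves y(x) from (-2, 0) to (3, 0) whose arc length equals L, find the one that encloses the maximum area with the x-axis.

Set up the augmented Lagrangian using a multiplier λ for the length constraint:
    F(y, y') = y − λ sqrt(1 + y'^2).
F has no explicit x dependence, so the Beltrami identity yields a first integral
    F − y' ∂F/∂y' = C.
Compute ∂F/∂y' = −λ y' / sqrt(1 + y'^2). Then
    y − λ sqrt(1 + y'^2) + λ y'^2 / sqrt(1 + y'^2) = C
    ⇒  y − λ / sqrt(1 + y'^2) = C.
Solving for y' and integrating gives
    (x − a)^2 + (y − b)^2 = λ^2,
a circular arc of radius λ. The constants a, b are determined by the endpoint conditions y(-2) = y(3) = 0, and λ is fixed implicitly by the length constraint
    ∫_{-2}^{3} sqrt(1 + y'^2) dx = L.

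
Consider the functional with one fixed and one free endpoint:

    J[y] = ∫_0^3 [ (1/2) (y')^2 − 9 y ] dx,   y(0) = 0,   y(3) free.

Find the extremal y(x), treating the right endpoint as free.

The Lagrangian L = (1/2) (y')^2 − 9 y gives
    ∂L/∂y = −9,   ∂L/∂y' = y'.
Euler-Lagrange: d/dx(y') − (−9) = 0, i.e. y'' + 9 = 0, so
    y(x) = −(9/2) x^2 + C1 x + C2.
Fixed left endpoint y(0) = 0 ⇒ C2 = 0.
The right endpoint x = 3 is free, so the natural (transversality) condition is ∂L/∂y' |_{x=3} = 0, i.e. y'(3) = 0.
Compute y'(x) = −9 x + C1, so y'(3) = −27 + C1 = 0 ⇒ C1 = 27.
Therefore the extremal is
    y(x) = −(9/2) x^2 + 27 x.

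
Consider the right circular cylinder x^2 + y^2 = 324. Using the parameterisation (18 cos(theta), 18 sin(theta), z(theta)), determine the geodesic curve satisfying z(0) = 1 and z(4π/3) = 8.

Parameterise the cylinder of radius R = 18 as
    r(θ) = (18 cos θ, 18 sin θ, z(θ)).
The arc-length element is
    ds = sqrt(324 + (dz/dθ)^2) dθ,
so the Lagrangian is L = sqrt(324 + z'^2).
L depends on z' only, not on z or θ, so ∂L/∂z = 0 and
    ∂L/∂z' = z' / sqrt(324 + z'^2).
The Euler-Lagrange equation gives
    d/dθ( z' / sqrt(324 + z'^2) ) = 0,
so z' is constant. Integrating once:
    z(θ) = a θ + b,
a helix on the cylinder (a straight line when the cylinder is unrolled). The constants a, b are determined by the endpoint conditions.
With endpoint conditions z(0) = 1 and z(4π/3) = 8: from z(0) = b we get b = 1, and a·4π/3 + 1 = 8 gives a = 21/(4π), so
    z(θ) = (21/(4π)) θ + 1.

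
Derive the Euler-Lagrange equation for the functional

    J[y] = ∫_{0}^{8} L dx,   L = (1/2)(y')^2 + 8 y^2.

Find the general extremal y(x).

The Lagrangian is L = (1/2)(y')^2 + 8 y^2.
∂L/∂y = 16y.
∂L/∂y' = y'.
The Euler-Lagrange equation d/dx(∂L/∂y') − ∂L/∂y = 0 becomes:
    y'' - 16 y = 0
General solution: y(x) = A e^(4x) + B e^(-4x), where A and B are arbitrary constants fixed by the endpoint conditions.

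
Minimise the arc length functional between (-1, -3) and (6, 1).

Arc-length functional: J[y] = ∫ sqrt(1 + (y')^2) dx.
Lagrangian L = sqrt(1 + (y')^2) has no explicit y dependence, so ∂L/∂y = 0 and the Euler-Lagrange equation gives
    d/dx( y' / sqrt(1 + (y')^2) ) = 0  ⇒  y' / sqrt(1 + (y')^2) = const.
Hence y' is constant, so y(x) is affine.
Fitting the endpoints (-1, -3) and (6, 1):
    slope m = (1 − (-3)) / (6 − (-1)) = 4/7,
    intercept c = (-3) − m·(-1) = -17/7.
Extremal: y(x) = (4/7) x - 17/7.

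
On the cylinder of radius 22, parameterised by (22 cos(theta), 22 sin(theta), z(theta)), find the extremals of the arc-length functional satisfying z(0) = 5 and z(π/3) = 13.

Parameterise the cylinder of radius R = 22 as
    r(θ) = (22 cos θ, 22 sin θ, z(θ)).
The arc-length element is
    ds = sqrt(484 + (dz/dθ)^2) dθ,
so the Lagrangian is L = sqrt(484 + z'^2).
L depends on z' only, not on z or θ, so ∂L/∂z = 0 and
    ∂L/∂z' = z' / sqrt(484 + z'^2).
The Euler-Lagrange equation gives
    d/dθ( z' / sqrt(484 + z'^2) ) = 0,
so z' is constant. Integrating once:
    z(θ) = a θ + b,
a helix on the cylinder (a straight line when the cylinder is unrolled). The constants a, b are determined by the endpoint conditions.
With endpoint conditions z(0) = 5 and z(π/3) = 13: from z(0) = b we get b = 5, and a·π/3 + 5 = 13 gives a = 24/π, so
    z(θ) = (24/π) θ + 5.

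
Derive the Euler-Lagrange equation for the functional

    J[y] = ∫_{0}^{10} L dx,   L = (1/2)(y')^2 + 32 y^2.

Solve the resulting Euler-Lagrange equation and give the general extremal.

The Lagrangian is L = (1/2)(y')^2 + 32 y^2.
∂L/∂y = 64y.
∂L/∂y' = y'.
The Euler-Lagrange equation d/dx(∂L/∂y') − ∂L/∂y = 0 becomes:
    y'' - 64 y = 0
General solution: y(x) = A e^(8x) + B e^(-8x), where A and B are arbitrary constants fixed by the endpoint conditions.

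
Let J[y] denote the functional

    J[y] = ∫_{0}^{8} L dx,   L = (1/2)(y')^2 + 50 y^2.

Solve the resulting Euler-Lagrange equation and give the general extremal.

The Lagrangian is L = (1/2)(y')^2 + 50 y^2.
∂L/∂y = 100y.
∂L/∂y' = y'.
The Euler-Lagrange equation d/dx(∂L/∂y') − ∂L/∂y = 0 becomes:
    y'' - 100 y = 0
General solution: y(x) = A e^(10x) + B e^(-10x), where A and B are arbitrary constants fixed by the endpoint conditions.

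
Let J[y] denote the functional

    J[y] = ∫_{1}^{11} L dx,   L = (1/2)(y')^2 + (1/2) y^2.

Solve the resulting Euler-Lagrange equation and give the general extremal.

The Lagrangian is L = (1/2)(y')^2 + (1/2) y^2.
∂L/∂y = y.
∂L/∂y' = y'.
The Euler-Lagrange equation d/dx(∂L/∂y') − ∂L/∂y = 0 becomes:
    y'' - y = 0
General solution: y(x) = A e^x + B e^(-x), where A and B are arbitrary constants fixed by the endpoint conditions.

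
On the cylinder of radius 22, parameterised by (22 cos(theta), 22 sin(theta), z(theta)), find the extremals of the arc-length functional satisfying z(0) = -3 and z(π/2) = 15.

Parameterise the cylinder of radius R = 22 as
    r(θ) = (22 cos θ, 22 sin θ, z(θ)).
The arc-length element is
    ds = sqrt(484 + (dz/dθ)^2) dθ,
so the Lagrangian is L = sqrt(484 + z'^2).
L depends on z' only, not on z or θ, so ∂L/∂z = 0 and
    ∂L/∂z' = z' / sqrt(484 + z'^2).
The Euler-Lagrange equation gives
    d/dθ( z' / sqrt(484 + z'^2) ) = 0,
so z' is constant. Integrating once:
    z(θ) = a θ + b,
a helix on the cylinder (a straight line when the cylinder is unrolled). The constants a, b are determined by the endpoint conditions.
With endpoint conditions z(0) = -3 and z(π/2) = 15: from z(0) = b we get b = -3, and a·π/2 + -3 = 15 gives a = 36/π, so
    z(θ) = (36/π) θ − 3.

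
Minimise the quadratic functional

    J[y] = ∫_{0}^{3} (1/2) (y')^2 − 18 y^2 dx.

The Lagrangian is L = (1/2) (y')^2 − 18 y^2.
Compute ∂L/∂y = -36y, ∂L/∂y' = y'.
The Euler-Lagrange equation d/dx(∂L/∂y') − ∂L/∂y = 0 reduces to
    y'' + 36 y = 0.
Its general solution is
    y(x) = A sin(6x) + B cos(6x),
with A, B fixed by the endpoint conditions.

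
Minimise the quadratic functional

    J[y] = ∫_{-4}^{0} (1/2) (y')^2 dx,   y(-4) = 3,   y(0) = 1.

The Lagrangian is L = (1/2) (y')^2.
Compute ∂L/∂y = 0, ∂L/∂y' = y'.
The Euler-Lagrange equation d/dx(∂L/∂y') − ∂L/∂y = 0 reduces to
    y'' = 0.
Its general solution is
    y(x) = A x + B,
with A, B fixed by the endpoint conditions.
Applying the endpoint conditions y(-4) = 3 and y(0) = 1: solve A·-4 + B = 3 and A·0 + B = 1. Subtracting gives A(0 − -4) = 1 − 3, so A = -1/2, and B = 3 − A·-4 = 1. Therefore
    y(x) = (-1/2) x + 1.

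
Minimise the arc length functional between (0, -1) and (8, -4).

Arc-length functional: J[y] = ∫ sqrt(1 + (y')^2) dx.
Lagrangian L = sqrt(1 + (y')^2) has no explicit y dependence, so ∂L/∂y = 0 and the Euler-Lagrange equation gives
    d/dx( y' / sqrt(1 + (y')^2) ) = 0  ⇒  y' / sqrt(1 + (y')^2) = const.
Hence y' is constant, so y(x) is affine.
Fitting the endpoints (0, -1) and (8, -4):
    slope m = ((-4) − (-1)) / (8 − 0) = -3/8,
    intercept c = (-1) − m·0 = -1.
Extremal: y(x) = (-3/8) x - 1.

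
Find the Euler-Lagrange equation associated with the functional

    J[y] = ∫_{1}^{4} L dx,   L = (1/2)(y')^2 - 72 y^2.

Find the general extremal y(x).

The Lagrangian is L = (1/2)(y')^2 - 72 y^2.
∂L/∂y = -144y.
∂L/∂y' = y'.
The Euler-Lagrange equation d/dx(∂L/∂y') − ∂L/∂y = 0 becomes:
    y'' + 144 y = 0
General solution: y(x) = A sin(12x) + B cos(12x), where A and B are arbitrary constants fixed by the endpoint conditions.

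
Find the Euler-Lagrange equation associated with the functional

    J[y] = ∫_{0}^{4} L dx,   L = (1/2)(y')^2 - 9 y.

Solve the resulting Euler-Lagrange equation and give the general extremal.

The Lagrangian is L = (1/2)(y')^2 - 9 y.
∂L/∂y = -9.
∂L/∂y' = y'.
The Euler-Lagrange equation d/dx(∂L/∂y') − ∂L/∂y = 0 becomes:
    y'' + 9 = 0
General solution: y(x) = -(9/2) x^2 + A x + B, where A and B are arbitrary constants fixed by the endpoint conditions.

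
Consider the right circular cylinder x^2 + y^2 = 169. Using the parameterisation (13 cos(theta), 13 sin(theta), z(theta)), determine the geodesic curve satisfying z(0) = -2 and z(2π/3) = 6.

Parameterise the cylinder of radius R = 13 as
    r(θ) = (13 cos θ, 13 sin θ, z(θ)).
The arc-length element is
    ds = sqrt(169 + (dz/dθ)^2) dθ,
so the Lagrangian is L = sqrt(169 + z'^2).
L depends on z' only, not on z or θ, so ∂L/∂z = 0 and
    ∂L/∂z' = z' / sqrt(169 + z'^2).
The Euler-Lagrange equation gives
    d/dθ( z' / sqrt(169 + z'^2) ) = 0,
so z' is constant. Integrating once:
    z(θ) = a θ + b,
a helix on the cylinder (a straight line when the cylinder is unrolled). The constants a, b are determined by the endpoint conditions.
With endpoint conditions z(0) = -2 and z(2π/3) = 6: from z(0) = b we get b = -2, and a·2π/3 + -2 = 6 gives a = 12/π, so
    z(θ) = (12/π) θ − 2.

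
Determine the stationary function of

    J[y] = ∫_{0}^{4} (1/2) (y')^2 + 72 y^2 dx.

The Lagrangian is L = (1/2) (y')^2 + 72 y^2.
Compute ∂L/∂y = 144y, ∂L/∂y' = y'.
The Euler-Lagrange equation d/dx(∂L/∂y') − ∂L/∂y = 0 reduces to
    y'' − 144 y = 0.
Its general solution is
    y(x) = A e^(12x) + B e^(−12x),
with A, B fixed by the endpoint conditions.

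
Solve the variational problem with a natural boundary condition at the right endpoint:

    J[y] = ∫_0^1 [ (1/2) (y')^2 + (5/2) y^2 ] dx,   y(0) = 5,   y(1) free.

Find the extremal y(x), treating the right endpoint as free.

The Lagrangian L = (1/2) (y')^2 + (5/2) y^2 gives
    ∂L/∂y = 5 y,   ∂L/∂y' = y'.
Euler-Lagrange: y'' − 5 y = 0.
With k = sqrt(5), the general solution is
    y(x) = A cosh(sqrt(5) x) + B sinh(sqrt(5) x).
Fixed left endpoint y(0) = 5 ⇒ A = 5.
The right endpoint x = 1 is free, so the natural (transversality) condition is ∂L/∂y' |_{x=1} = 0, i.e. y'(1) = 0.
Compute y'(x) = A k sinh(k x) + B k cosh(k x), so
    y'(1) = A k sinh(k·1) + B k cosh(k·1) = 0
    ⇒ B = −A tanh(k·1) = − 5 tanh(sqrt(5)·1).
Therefore the extremal is
    y(x) = 5 cosh(sqrt(5) x) − 5 tanh(sqrt(5)·1) sinh(sqrt(5) x).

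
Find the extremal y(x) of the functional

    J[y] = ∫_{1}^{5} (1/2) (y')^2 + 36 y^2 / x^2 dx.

The Lagrangian is L = (1/2) (y')^2 + 36 y^2 / x^2.
Compute ∂L/∂y = 72y/x^2, ∂L/∂y' = y'.
The Euler-Lagrange equation d/dx(∂L/∂y') − ∂L/∂y = 0 reduces to
    y'' − 72/x^2 · y = 0  (x > 0).
Its general solution is
    y(x) = A x^9 + B x^(-8),
with A, B fixed by the endpoint conditions.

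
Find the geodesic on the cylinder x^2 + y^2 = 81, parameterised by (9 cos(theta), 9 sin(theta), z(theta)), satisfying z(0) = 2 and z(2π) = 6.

Parameterise the cylinder of radius R = 9 as
    r(θ) = (9 cos θ, 9 sin θ, z(θ)).
The arc-length element is
    ds = sqrt(81 + (dz/dθ)^2) dθ,
so the Lagrangian is L = sqrt(81 + z'^2).
L depends on z' only, not on z or θ, so ∂L/∂z = 0 and
    ∂L/∂z' = z' / sqrt(81 + z'^2).
The Euler-Lagrange equation gives
    d/dθ( z' / sqrt(81 + z'^2) ) = 0,
so z' is constant. Integrating once:
    z(θ) = a θ + b,
a helix on the cylinder (a straight line when the cylinder is unrolled). The constants a, b are determined by the endpoint conditions.
With endpoint conditions z(0) = 2 and z(2π) = 6: from z(0) = b we get b = 2, and a·2π + 2 = 6 gives a = 2/π, so
    z(θ) = (2/π) θ + 2.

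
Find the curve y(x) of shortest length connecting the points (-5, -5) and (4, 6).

Arc-length functional: J[y] = ∫ sqrt(1 + (y')^2) dx.
Lagrangian L = sqrt(1 + (y')^2) has no explicit y dependence, so ∂L/∂y = 0 and the Euler-Lagrange equation gives
    d/dx( y' / sqrt(1 + (y')^2) ) = 0  ⇒  y' / sqrt(1 + (y')^2) = const.
Hence y' is constant, so y(x) is affine.
Fitting the endpoints (-5, -5) and (4, 6):
    slope m = (6 − (-5)) / (4 − (-5)) = 11/9,
    intercept c = (-5) − m·(-5) = 10/9.
Extremal: y(x) = (11/9) x + 10/9.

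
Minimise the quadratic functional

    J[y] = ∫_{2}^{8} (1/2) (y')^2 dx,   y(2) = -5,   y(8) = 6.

The Lagrangian is L = (1/2) (y')^2.
Compute ∂L/∂y = 0, ∂L/∂y' = y'.
The Euler-Lagrange equation d/dx(∂L/∂y') − ∂L/∂y = 0 reduces to
    y'' = 0.
Its general solution is
    y(x) = A x + B,
with A, B fixed by the endpoint conditions.
Applying the endpoint conditions y(2) = -5 and y(8) = 6: solve A·2 + B = -5 and A·8 + B = 6. Subtracting gives A(8 − 2) = 6 − -5, so A = 11/6, and B = -5 − A·2 = -26/3. Therefore
    y(x) = (11/6) x - 26/3.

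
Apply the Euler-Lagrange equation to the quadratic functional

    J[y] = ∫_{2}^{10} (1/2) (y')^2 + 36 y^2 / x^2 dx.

The Lagrangian is L = (1/2) (y')^2 + 36 y^2 / x^2.
Compute ∂L/∂y = 72y/x^2, ∂L/∂y' = y'.
The Euler-Lagrange equation d/dx(∂L/∂y') − ∂L/∂y = 0 reduces to
    y'' − 72/x^2 · y = 0  (x > 0).
Its general solution is
    y(x) = A x^9 + B x^(-8),
with A, B fixed by the endpoint conditions.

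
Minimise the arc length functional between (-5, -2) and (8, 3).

Arc-length functional: J[y] = ∫ sqrt(1 + (y')^2) dx.
Lagrangian L = sqrt(1 + (y')^2) has no explicit y dependence, so ∂L/∂y = 0 and the Euler-Lagrange equation gives
    d/dx( y' / sqrt(1 + (y')^2) ) = 0  ⇒  y' / sqrt(1 + (y')^2) = const.
Hence y' is constant, so y(x) is affine.
Fitting the endpoints (-5, -2) and (8, 3):
    slope m = (3 − (-2)) / (8 − (-5)) = 5/13,
    intercept c = (-2) − m·(-5) = -1/13.
Extremal: y(x) = (5/13) x - 1/13.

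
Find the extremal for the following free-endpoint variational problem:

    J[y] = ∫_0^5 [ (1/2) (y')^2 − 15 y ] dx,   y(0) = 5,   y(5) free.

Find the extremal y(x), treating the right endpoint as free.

The Lagrangian L = (1/2) (y')^2 − 15 y gives
    ∂L/∂y = −15,   ∂L/∂y' = y'.
Euler-Lagrange: d/dx(y') − (−15) = 0, i.e. y'' + 15 = 0, so
    y(x) = −(15/2) x^2 + C1 x + C2.
Fixed left endpoint y(0) = 5 ⇒ C2 = 5.
The right endpoint x = 5 is free, so the natural (transversality) condition is ∂L/∂y' |_{x=5} = 0, i.e. y'(5) = 0.
Compute y'(x) = −15 x + C1, so y'(5) = −75 + C1 = 0 ⇒ C1 = 75.
Therefore the extremal is
    y(x) = −(15/2) x^2 + 75 x + 5.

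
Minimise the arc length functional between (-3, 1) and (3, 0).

Arc-length functional: J[y] = ∫ sqrt(1 + (y')^2) dx.
Lagrangian L = sqrt(1 + (y')^2) has no explicit y dependence, so ∂L/∂y = 0 and the Euler-Lagrange equation gives
    d/dx( y' / sqrt(1 + (y')^2) ) = 0  ⇒  y' / sqrt(1 + (y')^2) = const.
Hence y' is constant, so y(x) is affine.
Fitting the endpoints (-3, 1) and (3, 0):
    slope m = (0 − 1) / (3 − (-3)) = -1/6,
    intercept c = 1 − m·(-3) = 1/2.
Extremal: y(x) = (-1/6) x + 1/2.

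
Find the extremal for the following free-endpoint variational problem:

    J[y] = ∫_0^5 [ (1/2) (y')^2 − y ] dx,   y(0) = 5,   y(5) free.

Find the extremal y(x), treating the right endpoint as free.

The Lagrangian L = (1/2) (y')^2 − y gives
    ∂L/∂y = −1,   ∂L/∂y' = y'.
Euler-Lagrange: d/dx(y') − (−1) = 0, i.e. y'' + 1 = 0, so
    y(x) = −(1/2) x^2 + C1 x + C2.
Fixed left endpoint y(0) = 5 ⇒ C2 = 5.
The right endpoint x = 5 is free, so the natural (transversality) condition is ∂L/∂y' |_{x=5} = 0, i.e. y'(5) = 0.
Compute y'(x) = −1 x + C1, so y'(5) = −5 + C1 = 0 ⇒ C1 = 5.
Therefore the extremal is
    y(x) = −x^2/2 + 5 x + 5.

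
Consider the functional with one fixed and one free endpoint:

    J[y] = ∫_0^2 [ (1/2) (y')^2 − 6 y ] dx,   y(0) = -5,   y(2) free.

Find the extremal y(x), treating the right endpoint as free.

The Lagrangian L = (1/2) (y')^2 − 6 y gives
    ∂L/∂y = −6,   ∂L/∂y' = y'.
Euler-Lagrange: d/dx(y') − (−6) = 0, i.e. y'' + 6 = 0, so
    y(x) = −(6/2) x^2 + C1 x + C2.
Fixed left endpoint y(0) = -5 ⇒ C2 = -5.
The right endpoint x = 2 is free, so the natural (transversality) condition is ∂L/∂y' |_{x=2} = 0, i.e. y'(2) = 0.
Compute y'(x) = −6 x + C1, so y'(2) = −12 + C1 = 0 ⇒ C1 = 12.
Therefore the extremal is
    y(x) = −3 x^2 + 12 x − 5.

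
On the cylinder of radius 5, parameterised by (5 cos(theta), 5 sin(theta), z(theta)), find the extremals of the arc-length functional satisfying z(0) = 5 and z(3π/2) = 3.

Parameterise the cylinder of radius R = 5 as
    r(θ) = (5 cos θ, 5 sin θ, z(θ)).
The arc-length element is
    ds = sqrt(25 + (dz/dθ)^2) dθ,
so the Lagrangian is L = sqrt(25 + z'^2).
L depends on z' only, not on z or θ, so ∂L/∂z = 0 and
    ∂L/∂z' = z' / sqrt(25 + z'^2).
The Euler-Lagrange equation gives
    d/dθ( z' / sqrt(25 + z'^2) ) = 0,
so z' is constant. Integrating once:
    z(θ) = a θ + b,
a helix on the cylinder (a straight line when the cylinder is unrolled). The constants a, b are determined by the endpoint conditions.
With endpoint conditions z(0) = 5 and z(3π/2) = 3: from z(0) = b we get b = 5, and a·3π/2 + 5 = 3 gives a = -4/(3π), so
    z(θ) = (-4/(3π)) θ + 5.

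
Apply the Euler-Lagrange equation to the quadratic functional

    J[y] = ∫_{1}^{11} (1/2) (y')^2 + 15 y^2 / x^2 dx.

The Lagrangian is L = (1/2) (y')^2 + 15 y^2 / x^2.
Compute ∂L/∂y = 30y/x^2, ∂L/∂y' = y'.
The Euler-Lagrange equation d/dx(∂L/∂y') − ∂L/∂y = 0 reduces to
    y'' − 30/x^2 · y = 0  (x > 0).
Its general solution is
    y(x) = A x^6 + B x^(-5),
with A, B fixed by the endpoint conditions.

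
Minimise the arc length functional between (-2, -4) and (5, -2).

Arc-length functional: J[y] = ∫ sqrt(1 + (y')^2) dx.
Lagrangian L = sqrt(1 + (y')^2) has no explicit y dependence, so ∂L/∂y = 0 and the Euler-Lagrange equation gives
    d/dx( y' / sqrt(1 + (y')^2) ) = 0  ⇒  y' / sqrt(1 + (y')^2) = const.
Hence y' is constant, so y(x) is affine.
Fitting the endpoints (-2, -4) and (5, -2):
    slope m = ((-2) − (-4)) / (5 − (-2)) = 2/7,
    intercept c = (-4) − m·(-2) = -24/7.
Extremal: y(x) = (2/7) x - 24/7.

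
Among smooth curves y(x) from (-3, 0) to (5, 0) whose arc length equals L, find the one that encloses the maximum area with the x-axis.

Set up the augmented Lagrangian using a multiplier λ for the length constraint:
    F(y, y') = y − λ sqrt(1 + y'^2).
F has no explicit x dependence, so the Beltrami identity yields a first integral
    F − y' ∂F/∂y' = C.
Compute ∂F/∂y' = −λ y' / sqrt(1 + y'^2). Then
    y − λ sqrt(1 + y'^2) + λ y'^2 / sqrt(1 + y'^2) = C
    ⇒  y − λ / sqrt(1 + y'^2) = C.
Solving for y' and integrating gives
    (x − a)^2 + (y − b)^2 = λ^2,
a circular arc of radius λ. The constants a, b are determined by the endpoint conditions y(-3) = y(5) = 0, and λ is fixed implicitly by the length constraint
    ∫_{-3}^{5} sqrt(1 + y'^2) dx = L.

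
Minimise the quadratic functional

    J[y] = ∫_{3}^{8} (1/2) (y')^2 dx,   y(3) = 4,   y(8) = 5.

The Lagrangian is L = (1/2) (y')^2.
Compute ∂L/∂y = 0, ∂L/∂y' = y'.
The Euler-Lagrange equation d/dx(∂L/∂y') − ∂L/∂y = 0 reduces to
    y'' = 0.
Its general solution is
    y(x) = A x + B,
with A, B fixed by the endpoint conditions.
Applying the endpoint conditions y(3) = 4 and y(8) = 5: solve A·3 + B = 4 and A·8 + B = 5. Subtracting gives A(8 − 3) = 5 − 4, so A = 1/5, and B = 4 − A·3 = 17/5. Therefore
    y(x) = (1/5) x + 17/5.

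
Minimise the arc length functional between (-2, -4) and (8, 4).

Arc-length functional: J[y] = ∫ sqrt(1 + (y')^2) dx.
Lagrangian L = sqrt(1 + (y')^2) has no explicit y dependence, so ∂L/∂y = 0 and the Euler-Lagrange equation gives
    d/dx( y' / sqrt(1 + (y')^2) ) = 0  ⇒  y' / sqrt(1 + (y')^2) = const.
Hence y' is constant, so y(x) is affine.
Fitting the endpoints (-2, -4) and (8, 4):
    slope m = (4 − (-4)) / (8 − (-2)) = 4/5,
    intercept c = (-4) − m·(-2) = -12/5.
Extremal: y(x) = (4/5) x - 12/5.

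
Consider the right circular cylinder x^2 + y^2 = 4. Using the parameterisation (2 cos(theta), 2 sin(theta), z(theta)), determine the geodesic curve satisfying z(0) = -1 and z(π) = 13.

Parameterise the cylinder of radius R = 2 as
    r(θ) = (2 cos θ, 2 sin θ, z(θ)).
The arc-length element is
    ds = sqrt(4 + (dz/dθ)^2) dθ,
so the Lagrangian is L = sqrt(4 + z'^2).
L depends on z' only, not on z or θ, so ∂L/∂z = 0 and
    ∂L/∂z' = z' / sqrt(4 + z'^2).
The Euler-Lagrange equation gives
    d/dθ( z' / sqrt(4 + z'^2) ) = 0,
so z' is constant. Integrating once:
    z(θ) = a θ + b,
a helix on the cylinder (a straight line when the cylinder is unrolled). The constants a, b are determined by the endpoint conditions.
With endpoint conditions z(0) = -1 and z(π) = 13: from z(0) = b we get b = -1, and a·π + -1 = 13 gives a = 14/π, so
    z(θ) = (14/π) θ − 1.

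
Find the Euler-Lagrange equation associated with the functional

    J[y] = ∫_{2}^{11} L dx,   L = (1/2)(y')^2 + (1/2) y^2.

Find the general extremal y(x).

The Lagrangian is L = (1/2)(y')^2 + (1/2) y^2.
∂L/∂y = y.
∂L/∂y' = y'.
The Euler-Lagrange equation d/dx(∂L/∂y') − ∂L/∂y = 0 becomes:
    y'' - y = 0
General solution: y(x) = A e^x + B e^(-x), where A and B are arbitrary constants fixed by the endpoint conditions.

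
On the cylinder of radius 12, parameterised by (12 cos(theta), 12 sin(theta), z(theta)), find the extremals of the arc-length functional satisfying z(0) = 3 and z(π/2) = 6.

Parameterise the cylinder of radius R = 12 as
    r(θ) = (12 cos θ, 12 sin θ, z(θ)).
The arc-length element is
    ds = sqrt(144 + (dz/dθ)^2) dθ,
so the Lagrangian is L = sqrt(144 + z'^2).
L depends on z' only, not on z or θ, so ∂L/∂z = 0 and
    ∂L/∂z' = z' / sqrt(144 + z'^2).
The Euler-Lagrange equation gives
    d/dθ( z' / sqrt(144 + z'^2) ) = 0,
so z' is constant. Integrating once:
    z(θ) = a θ + b,
a helix on the cylinder (a straight line when the cylinder is unrolled). The constants a, b are determined by the endpoint conditions.
With endpoint conditions z(0) = 3 and z(π/2) = 6: from z(0) = b we get b = 3, and a·π/2 + 3 = 6 gives a = 6/π, so
    z(θ) = (6/π) θ + 3.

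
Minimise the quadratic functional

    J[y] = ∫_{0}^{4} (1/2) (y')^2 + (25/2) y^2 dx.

The Lagrangian is L = (1/2) (y')^2 + (25/2) y^2.
Compute ∂L/∂y = 25y, ∂L/∂y' = y'.
The Euler-Lagrange equation d/dx(∂L/∂y') − ∂L/∂y = 0 reduces to
    y'' − 25 y = 0.
Its general solution is
    y(x) = A e^(5x) + B e^(−5x),
with A, B fixed by the endpoint conditions.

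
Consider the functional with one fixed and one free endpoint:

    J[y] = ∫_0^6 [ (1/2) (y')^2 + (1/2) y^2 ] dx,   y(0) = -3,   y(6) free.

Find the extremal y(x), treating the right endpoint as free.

The Lagrangian L = (1/2) (y')^2 + (1/2) y^2 gives
    ∂L/∂y = 1 y,   ∂L/∂y' = y'.
Euler-Lagrange: y'' − y = 0.
With k = 1, the general solution is
    y(x) = A cosh(x) + B sinh(x).
Fixed left endpoint y(0) = -3 ⇒ A = -3.
The right endpoint x = 6 is free, so the natural (transversality) condition is ∂L/∂y' |_{x=6} = 0, i.e. y'(6) = 0.
Compute y'(x) = A k sinh(k x) + B k cosh(k x), so
    y'(6) = A k sinh(k·6) + B k cosh(k·6) = 0
    ⇒ B = −A tanh(k·6) = 3 tanh(1·6).
Therefore the extremal is
    y(x) = −3 cosh(1 x) + 3 tanh(1·6) sinh(1 x).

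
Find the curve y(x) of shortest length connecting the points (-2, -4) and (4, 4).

Arc-length functional: J[y] = ∫ sqrt(1 + (y')^2) dx.
Lagrangian L = sqrt(1 + (y')^2) has no explicit y dependence, so ∂L/∂y = 0 and the Euler-Lagrange equation gives
    d/dx( y' / sqrt(1 + (y')^2) ) = 0  ⇒  y' / sqrt(1 + (y')^2) = const.
Hence y' is constant, so y(x) is affine.
Fitting the endpoints (-2, -4) and (4, 4):
    slope m = (4 − (-4)) / (4 − (-2)) = 4/3,
    intercept c = (-4) − m·(-2) = -4/3.
Extremal: y(x) = (4/3) x - 4/3.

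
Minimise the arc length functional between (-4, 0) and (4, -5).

Arc-length functional: J[y] = ∫ sqrt(1 + (y')^2) dx.
Lagrangian L = sqrt(1 + (y')^2) has no explicit y dependence, so ∂L/∂y = 0 and the Euler-Lagrange equation gives
    d/dx( y' / sqrt(1 + (y')^2) ) = 0  ⇒  y' / sqrt(1 + (y')^2) = const.
Hence y' is constant, so y(x) is affine.
Fitting the endpoints (-4, 0) and (4, -5):
    slope m = ((-5) − 0) / (4 − (-4)) = -5/8,
    intercept c = 0 − m·(-4) = -5/2.
Extremal: y(x) = (-5/8) x - 5/2.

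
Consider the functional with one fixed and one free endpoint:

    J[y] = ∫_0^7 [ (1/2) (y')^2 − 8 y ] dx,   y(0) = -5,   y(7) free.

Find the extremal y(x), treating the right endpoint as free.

The Lagrangian L = (1/2) (y')^2 − 8 y gives
    ∂L/∂y = −8,   ∂L/∂y' = y'.
Euler-Lagrange: d/dx(y') − (−8) = 0, i.e. y'' + 8 = 0, so
    y(x) = −(8/2) x^2 + C1 x + C2.
Fixed left endpoint y(0) = -5 ⇒ C2 = -5.
The right endpoint x = 7 is free, so the natural (transversality) condition is ∂L/∂y' |_{x=7} = 0, i.e. y'(7) = 0.
Compute y'(x) = −8 x + C1, so y'(7) = −56 + C1 = 0 ⇒ C1 = 56.
Therefore the extremal is
    y(x) = −4 x^2 + 56 x − 5.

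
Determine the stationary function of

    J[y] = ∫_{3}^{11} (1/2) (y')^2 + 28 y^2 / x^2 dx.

The Lagrangian is L = (1/2) (y')^2 + 28 y^2 / x^2.
Compute ∂L/∂y = 56y/x^2, ∂L/∂y' = y'.
The Euler-Lagrange equation d/dx(∂L/∂y') − ∂L/∂y = 0 reduces to
    y'' − 56/x^2 · y = 0  (x > 0).
Its general solution is
    y(x) = A x^8 + B x^(-7),
with A, B fixed by the endpoint conditions.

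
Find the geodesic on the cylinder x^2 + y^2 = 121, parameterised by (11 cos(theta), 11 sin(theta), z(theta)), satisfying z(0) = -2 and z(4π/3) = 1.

Parameterise the cylinder of radius R = 11 as
    r(θ) = (11 cos θ, 11 sin θ, z(θ)).
The arc-length element is
    ds = sqrt(121 + (dz/dθ)^2) dθ,
so the Lagrangian is L = sqrt(121 + z'^2).
L depends on z' only, not on z or θ, so ∂L/∂z = 0 and
    ∂L/∂z' = z' / sqrt(121 + z'^2).
The Euler-Lagrange equation gives
    d/dθ( z' / sqrt(121 + z'^2) ) = 0,
so z' is constant. Integrating once:
    z(θ) = a θ + b,
a helix on the cylinder (a straight line when the cylinder is unrolled). The constants a, b are determined by the endpoint conditions.
With endpoint conditions z(0) = -2 and z(4π/3) = 1: from z(0) = b we get b = -2, and a·4π/3 + -2 = 1 gives a = 9/(4π), so
    z(θ) = (9/(4π)) θ − 2.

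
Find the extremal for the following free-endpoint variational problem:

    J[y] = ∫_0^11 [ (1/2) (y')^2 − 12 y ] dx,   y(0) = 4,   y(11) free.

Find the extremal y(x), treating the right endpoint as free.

The Lagrangian L = (1/2) (y')^2 − 12 y gives
    ∂L/∂y = −12,   ∂L/∂y' = y'.
Euler-Lagrange: d/dx(y') − (−12) = 0, i.e. y'' + 12 = 0, so
    y(x) = −(12/2) x^2 + C1 x + C2.
Fixed left endpoint y(0) = 4 ⇒ C2 = 4.
The right endpoint x = 11 is free, so the natural (transversality) condition is ∂L/∂y' |_{x=11} = 0, i.e. y'(11) = 0.
Compute y'(x) = −12 x + C1, so y'(11) = −132 + C1 = 0 ⇒ C1 = 132.
Therefore the extremal is
    y(x) = −6 x^2 + 132 x + 4.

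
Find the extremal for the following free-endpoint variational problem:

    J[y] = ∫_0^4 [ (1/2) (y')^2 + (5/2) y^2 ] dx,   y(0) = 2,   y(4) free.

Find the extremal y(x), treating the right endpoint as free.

The Lagrangian L = (1/2) (y')^2 + (5/2) y^2 gives
    ∂L/∂y = 5 y,   ∂L/∂y' = y'.
Euler-Lagrange: y'' − 5 y = 0.
With k = sqrt(5), the general solution is
    y(x) = A cosh(sqrt(5) x) + B sinh(sqrt(5) x).
Fixed left endpoint y(0) = 2 ⇒ A = 2.
The right endpoint x = 4 is free, so the natural (transversality) condition is ∂L/∂y' |_{x=4} = 0, i.e. y'(4) = 0.
Compute y'(x) = A k sinh(k x) + B k cosh(k x), so
    y'(4) = A k sinh(k·4) + B k cosh(k·4) = 0
    ⇒ B = −A tanh(k·4) = − 2 tanh(sqrt(5)·4).
Therefore the extremal is
    y(x) = 2 cosh(sqrt(5) x) − 2 tanh(sqrt(5)·4) sinh(sqrt(5) x).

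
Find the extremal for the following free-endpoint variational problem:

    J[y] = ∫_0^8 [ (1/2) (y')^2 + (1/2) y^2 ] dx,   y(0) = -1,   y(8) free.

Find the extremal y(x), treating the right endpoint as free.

The Lagrangian L = (1/2) (y')^2 + (1/2) y^2 gives
    ∂L/∂y = 1 y,   ∂L/∂y' = y'.
Euler-Lagrange: y'' − y = 0.
With k = 1, the general solution is
    y(x) = A cosh(x) + B sinh(x).
Fixed left endpoint y(0) = -1 ⇒ A = -1.
The right endpoint x = 8 is free, so the natural (transversality) condition is ∂L/∂y' |_{x=8} = 0, i.e. y'(8) = 0.
Compute y'(x) = A k sinh(k x) + B k cosh(k x), so
    y'(8) = A k sinh(k·8) + B k cosh(k·8) = 0
    ⇒ B = −A tanh(k·8) = tanh(1·8).
Therefore the extremal is
    y(x) = −cosh(1 x) + tanh(1·8) sinh(1 x).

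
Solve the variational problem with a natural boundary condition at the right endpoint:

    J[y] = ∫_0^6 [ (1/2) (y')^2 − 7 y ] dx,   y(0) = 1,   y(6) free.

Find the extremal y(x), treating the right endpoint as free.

The Lagrangian L = (1/2) (y')^2 − 7 y gives
    ∂L/∂y = −7,   ∂L/∂y' = y'.
Euler-Lagrange: d/dx(y') − (−7) = 0, i.e. y'' + 7 = 0, so
    y(x) = −(7/2) x^2 + C1 x + C2.
Fixed left endpoint y(0) = 1 ⇒ C2 = 1.
The right endpoint x = 6 is free, so the natural (transversality) condition is ∂L/∂y' |_{x=6} = 0, i.e. y'(6) = 0.
Compute y'(x) = −7 x + C1, so y'(6) = −42 + C1 = 0 ⇒ C1 = 42.
Therefore the extremal is
    y(x) = −(7/2) x^2 + 42 x + 1.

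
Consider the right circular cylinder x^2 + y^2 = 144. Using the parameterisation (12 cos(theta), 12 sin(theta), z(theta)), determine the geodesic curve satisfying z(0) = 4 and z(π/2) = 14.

Parameterise the cylinder of radius R = 12 as
    r(θ) = (12 cos θ, 12 sin θ, z(θ)).
The arc-length element is
    ds = sqrt(144 + (dz/dθ)^2) dθ,
so the Lagrangian is L = sqrt(144 + z'^2).
L depends on z' only, not on z or θ, so ∂L/∂z = 0 and
    ∂L/∂z' = z' / sqrt(144 + z'^2).
The Euler-Lagrange equation gives
    d/dθ( z' / sqrt(144 + z'^2) ) = 0,
so z' is constant. Integrating once:
    z(θ) = a θ + b,
a helix on the cylinder (a straight line when the cylinder is unrolled). The constants a, b are determined by the endpoint conditions.
With endpoint conditions z(0) = 4 and z(π/2) = 14: from z(0) = b we get b = 4, and a·π/2 + 4 = 14 gives a = 20/π, so
    z(θ) = (20/π) θ + 4.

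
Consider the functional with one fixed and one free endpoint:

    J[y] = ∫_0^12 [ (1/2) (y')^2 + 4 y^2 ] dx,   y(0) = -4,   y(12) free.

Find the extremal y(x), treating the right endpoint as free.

The Lagrangian L = (1/2) (y')^2 + 4 y^2 gives
    ∂L/∂y = 8 y,   ∂L/∂y' = y'.
Euler-Lagrange: y'' − 8 y = 0.
With k = sqrt(8), the general solution is
    y(x) = A cosh(sqrt(8) x) + B sinh(sqrt(8) x).
Fixed left endpoint y(0) = -4 ⇒ A = -4.
The right endpoint x = 12 is free, so the natural (transversality) condition is ∂L/∂y' |_{x=12} = 0, i.e. y'(12) = 0.
Compute y'(x) = A k sinh(k x) + B k cosh(k x), so
    y'(12) = A k sinh(k·12) + B k cosh(k·12) = 0
    ⇒ B = −A tanh(k·12) = 4 tanh(sqrt(8)·12).
Therefore the extremal is
    y(x) = −4 cosh(sqrt(8) x) + 4 tanh(sqrt(8)·12) sinh(sqrt(8) x).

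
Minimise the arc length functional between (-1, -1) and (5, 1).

Arc-length functional: J[y] = ∫ sqrt(1 + (y')^2) dx.
Lagrangian L = sqrt(1 + (y')^2) has no explicit y dependence, so ∂L/∂y = 0 and the Euler-Lagrange equation gives
    d/dx( y' / sqrt(1 + (y')^2) ) = 0  ⇒  y' / sqrt(1 + (y')^2) = const.
Hence y' is constant, so y(x) is affine.
Fitting the endpoints (-1, -1) and (5, 1):
    slope m = (1 − (-1)) / (5 − (-1)) = 1/3,
    intercept c = (-1) − m·(-1) = -2/3.
Extremal: y(x) = (1/3) x - 2/3.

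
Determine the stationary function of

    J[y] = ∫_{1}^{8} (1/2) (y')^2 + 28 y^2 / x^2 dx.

The Lagrangian is L = (1/2) (y')^2 + 28 y^2 / x^2.
Compute ∂L/∂y = 56y/x^2, ∂L/∂y' = y'.
The Euler-Lagrange equation d/dx(∂L/∂y') − ∂L/∂y = 0 reduces to
    y'' − 56/x^2 · y = 0  (x > 0).
Its general solution is
    y(x) = A x^8 + B x^(-7),
with A, B fixed by the endpoint conditions.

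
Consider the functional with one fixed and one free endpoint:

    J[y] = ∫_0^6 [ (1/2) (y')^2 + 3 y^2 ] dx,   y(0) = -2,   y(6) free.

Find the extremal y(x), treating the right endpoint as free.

The Lagrangian L = (1/2) (y')^2 + 3 y^2 gives
    ∂L/∂y = 6 y,   ∂L/∂y' = y'.
Euler-Lagrange: y'' − 6 y = 0.
With k = sqrt(6), the general solution is
    y(x) = A cosh(sqrt(6) x) + B sinh(sqrt(6) x).
Fixed left endpoint y(0) = -2 ⇒ A = -2.
The right endpoint x = 6 is free, so the natural (transversality) condition is ∂L/∂y' |_{x=6} = 0, i.e. y'(6) = 0.
Compute y'(x) = A k sinh(k x) + B k cosh(k x), so
    y'(6) = A k sinh(k·6) + B k cosh(k·6) = 0
    ⇒ B = −A tanh(k·6) = 2 tanh(sqrt(6)·6).
Therefore the extremal is
    y(x) = −2 cosh(sqrt(6) x) + 2 tanh(sqrt(6)·6) sinh(sqrt(6) x).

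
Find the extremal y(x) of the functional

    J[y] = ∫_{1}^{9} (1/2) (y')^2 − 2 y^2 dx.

The Lagrangian is L = (1/2) (y')^2 − 2 y^2.
Compute ∂L/∂y = -4y, ∂L/∂y' = y'.
The Euler-Lagrange equation d/dx(∂L/∂y') − ∂L/∂y = 0 reduces to
    y'' + 4 y = 0.
Its general solution is
    y(x) = A sin(2x) + B cos(2x),
with A, B fixed by the endpoint conditions.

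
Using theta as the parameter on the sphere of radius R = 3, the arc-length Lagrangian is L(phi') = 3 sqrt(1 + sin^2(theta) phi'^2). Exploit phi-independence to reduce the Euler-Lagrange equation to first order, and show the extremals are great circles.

On the sphere of radius R = 3 with spherical coordinates (θ, φ), the induced metric is
    ds^2 = 9(dθ^2 + sin^2(θ) dφ^2).
Parameterise by θ; the arc-length functional is
    J[φ] = ∫ 3 sqrt(1 + sin^2(θ) (dφ/dθ)^2) dθ,
so L = 3 sqrt(1 + sin^2(θ) φ'^2). Compute
    ∂L/∂φ = 0  (L has no explicit φ dependence),
    ∂L/∂φ' = 3 sin^2(θ) φ' / sqrt(1 + sin^2(θ) φ'^2).
Since ∂L/∂φ = 0, the Euler-Lagrange equation
    d/dθ(∂L/∂φ') − ∂L/∂φ = 0
reduces to d/dθ(∂L/∂φ') = 0, i.e. the momentum conjugate to φ is conserved:
    3 sin^2(θ) φ' / sqrt(1 + sin^2(θ) φ'^2) = C.
The overall factor of 3 is constant, so dividing through gives Clairaut's relation sin^2(θ) φ' / sqrt(1 + sin^2(θ) φ'^2) = C' (with C' = C/3). Solving for φ' and integrating gives the great-circle family
    cot(θ) = A cos(φ − φ_0),
i.e. the intersection of the sphere with a plane through the origin. The two constants A and φ_0 (equivalently C and one phase) are fixed by the two endpoint conditions.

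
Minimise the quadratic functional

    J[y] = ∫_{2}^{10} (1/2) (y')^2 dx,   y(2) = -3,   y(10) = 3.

The Lagrangian is L = (1/2) (y')^2.
Compute ∂L/∂y = 0, ∂L/∂y' = y'.
The Euler-Lagrange equation d/dx(∂L/∂y') − ∂L/∂y = 0 reduces to
    y'' = 0.
Its general solution is
    y(x) = A x + B,
with A, B fixed by the endpoint conditions.
Applying the endpoint conditions y(2) = -3 and y(10) = 3: solve A·2 + B = -3 and A·10 + B = 3. Subtracting gives A(10 − 2) = 3 − -3, so A = 3/4, and B = -3 − A·2 = -9/2. Therefore
    y(x) = (3/4) x - 9/2.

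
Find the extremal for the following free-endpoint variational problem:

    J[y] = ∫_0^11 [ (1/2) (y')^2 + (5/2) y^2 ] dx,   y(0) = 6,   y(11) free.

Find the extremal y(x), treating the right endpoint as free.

The Lagrangian L = (1/2) (y')^2 + (5/2) y^2 gives
    ∂L/∂y = 5 y,   ∂L/∂y' = y'.
Euler-Lagrange: y'' − 5 y = 0.
With k = sqrt(5), the general solution is
    y(x) = A cosh(sqrt(5) x) + B sinh(sqrt(5) x).
Fixed left endpoint y(0) = 6 ⇒ A = 6.
The right endpoint x = 11 is free, so the natural (transversality) condition is ∂L/∂y' |_{x=11} = 0, i.e. y'(11) = 0.
Compute y'(x) = A k sinh(k x) + B k cosh(k x), so
    y'(11) = A k sinh(k·11) + B k cosh(k·11) = 0
    ⇒ B = −A tanh(k·11) = − 6 tanh(sqrt(5)·11).
Therefore the extremal is
    y(x) = 6 cosh(sqrt(5) x) − 6 tanh(sqrt(5)·11) sinh(sqrt(5) x).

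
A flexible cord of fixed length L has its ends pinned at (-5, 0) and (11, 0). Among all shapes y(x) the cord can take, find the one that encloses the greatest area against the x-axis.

Set up the augmented Lagrangian using a multiplier λ for the length constraint:
    F(y, y') = y − λ sqrt(1 + y'^2).
F has no explicit x dependence, so the Beltrami identity yields a first integral
    F − y' ∂F/∂y' = C.
Compute ∂F/∂y' = −λ y' / sqrt(1 + y'^2). Then
    y − λ sqrt(1 + y'^2) + λ y'^2 / sqrt(1 + y'^2) = C
    ⇒  y − λ / sqrt(1 + y'^2) = C.
Solving for y' and integrating gives
    (x − a)^2 + (y − b)^2 = λ^2,
a circular arc of radius λ. The constants a, b are determined by the endpoint conditions y(-5) = y(11) = 0, and λ is fixed implicitly by the length constraint
    ∫_{-5}^{11} sqrt(1 + y'^2) dx = L.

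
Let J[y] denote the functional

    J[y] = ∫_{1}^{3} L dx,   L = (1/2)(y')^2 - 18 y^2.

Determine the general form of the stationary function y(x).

The Lagrangian is L = (1/2)(y')^2 - 18 y^2.
∂L/∂y = -36y.
∂L/∂y' = y'.
The Euler-Lagrange equation d/dx(∂L/∂y') − ∂L/∂y = 0 becomes:
    y'' + 36 y = 0
General solution: y(x) = A sin(6x) + B cos(6x), where A and B are arbitrary constants fixed by the endpoint conditions.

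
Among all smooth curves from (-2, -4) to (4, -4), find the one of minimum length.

Arc-length functional: J[y] = ∫ sqrt(1 + (y')^2) dx.
Lagrangian L = sqrt(1 + (y')^2) has no explicit y dependence, so ∂L/∂y = 0 and the Euler-Lagrange equation gives
    d/dx( y' / sqrt(1 + (y')^2) ) = 0  ⇒  y' / sqrt(1 + (y')^2) = const.
Hence y' is constant, so y(x) is affine.
Fitting the endpoints (-2, -4) and (4, -4):
    slope m = ((-4) − (-4)) / (4 − (-2)) = 0,
    intercept c = (-4) − m·(-2) = -4.
Extremal: y(x) = -4.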